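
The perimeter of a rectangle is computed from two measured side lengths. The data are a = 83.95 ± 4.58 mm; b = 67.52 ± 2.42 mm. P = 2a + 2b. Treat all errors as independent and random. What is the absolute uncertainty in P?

Each term contributes (cᵢ δxᵢ)² to (δP)²:
  (2·δa)² = 83.9;  (2·δb)² = 23.4
δP = √(107) = 10.4 mm

10.4 mm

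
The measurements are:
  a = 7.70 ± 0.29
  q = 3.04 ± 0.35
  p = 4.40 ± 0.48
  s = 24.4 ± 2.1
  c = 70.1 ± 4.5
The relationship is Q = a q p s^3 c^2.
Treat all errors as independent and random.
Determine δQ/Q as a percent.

Products/powers → add relative errors in quadrature, weighted by exponent:
  (1·δa/a)² = (1×0.0377)² = 0.00142;  (1·δq/q)² = (1×0.115)² = 0.0133;  (1·δp/p)² = (1×0.109)² = 0.0119;  (3·δs/s)² = (3×0.0861)² = 0.0667;  (2·δc/c)² = (2×0.0642)² = 0.0165
δQ/Q = √(0.110) = 0.331

33.1%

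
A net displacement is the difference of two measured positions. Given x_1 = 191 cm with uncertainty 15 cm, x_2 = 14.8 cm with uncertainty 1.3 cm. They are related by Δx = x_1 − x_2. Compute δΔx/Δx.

0.0854

Sums and differences: (δΔx)² = Σ (cᵢ δxᵢ)².
  (δx_1)² = 225;  (δx_2)² = 1.69
δΔx = √(227) = 15.1 cm
Δx = 176 cm, so δΔx/Δx = 15.1/176 = 0.0854.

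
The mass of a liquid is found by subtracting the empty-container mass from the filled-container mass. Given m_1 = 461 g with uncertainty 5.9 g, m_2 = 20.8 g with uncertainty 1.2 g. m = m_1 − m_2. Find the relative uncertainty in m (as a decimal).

Absolute uncertainties add in quadrature for a linear combination:
  (δm_1)² = 34.8;  (δm_2)² = 1.44
δm = √(36.2) = 6.02 g
m = 440 g, so δm/m = 6.02/440 = 0.0137.

0.0137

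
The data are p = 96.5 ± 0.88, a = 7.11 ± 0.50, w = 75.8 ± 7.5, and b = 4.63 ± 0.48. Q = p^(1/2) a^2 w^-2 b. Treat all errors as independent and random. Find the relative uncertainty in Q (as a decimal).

0.264

Since Q is a product/quotient, work with relative uncertainties:
  (½·δp/p)² = (0.5×0.00912)² = 2.08e-05;  (2·δa/a)² = (2×0.0703)² = 0.0198;  (-2·δw/w)² = (-2×0.0989)² = 0.0392;  (1·δb/b)² = (1×0.104)² = 0.0107
δQ/Q = √(0.0697) = 0.264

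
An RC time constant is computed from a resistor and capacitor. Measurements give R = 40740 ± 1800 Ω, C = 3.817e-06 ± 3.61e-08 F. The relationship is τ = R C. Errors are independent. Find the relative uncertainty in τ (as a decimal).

0.0452

For a monomial τ ∝ R, C, fractional errors add in quadrature:
  (1·δR/R)² = (1×0.0442)² = 0.00195;  (1·δC/C)² = (1×0.00946)² = 8.94e-05
δτ/τ = √(0.00204) = 0.0452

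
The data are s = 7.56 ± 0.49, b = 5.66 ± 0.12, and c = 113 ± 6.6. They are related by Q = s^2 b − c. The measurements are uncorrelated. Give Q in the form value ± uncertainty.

210 ± 43.0

Let p = s^2·b = 323. δp/p = √((2·δs/s)² + (1·δb/b)²) = √(0.0168 + 0.000449) = 0.131, so δp = 42.5.
Q = p − c: δQ = √(δp² + δc²) = √(1810 + 43.6) = 43.0
Q = 210.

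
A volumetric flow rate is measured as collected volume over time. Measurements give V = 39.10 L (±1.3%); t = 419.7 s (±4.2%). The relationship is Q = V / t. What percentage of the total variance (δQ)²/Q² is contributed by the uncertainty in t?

91.3%

(δQ/Q)² = (1·δV/V)² + (-1·δt/t)²
  V term: (1×0.0130)² = 0.000169
  t term: (-1×0.0420)² = 0.00176
Total = 0.00193. Share from t = 0.00176/0.00193 = 0.913.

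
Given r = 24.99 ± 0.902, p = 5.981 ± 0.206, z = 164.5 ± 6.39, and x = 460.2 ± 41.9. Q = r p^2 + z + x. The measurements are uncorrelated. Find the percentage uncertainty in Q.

5.36%

Let w = r·p^2 = 894.0. δw/w = √((1·δr/r)² + (2·δp/p)²) = √(0.00130 + 0.00475) = 0.0778, so δw = 69.5.
Q = w + z + x: δQ = √(δw² + δz² + δx²) = √(4830 + 40.8 + 1760) = 81.4
Q = 1519, so δQ/Q = 81.4/1519 = 0.0536.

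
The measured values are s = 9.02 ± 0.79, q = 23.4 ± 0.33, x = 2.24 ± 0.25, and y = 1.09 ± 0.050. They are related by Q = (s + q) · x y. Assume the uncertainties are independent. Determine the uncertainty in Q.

Let u = s + q = 32.4. δu = √(δs² + δq²) = √(0.624 + 0.109) = 0.856, so δu/u = 0.0264.
Q is then a monomial in u, x, y:
δQ/Q = √((δu/u)² + (1·δx/x)² + (1·δy/y)²) = √(0.000697 + 0.0125 + 0.00210) = 0.124
Q = 79.2, so δQ = 0.124 × 79.2 = 9.78.

9.78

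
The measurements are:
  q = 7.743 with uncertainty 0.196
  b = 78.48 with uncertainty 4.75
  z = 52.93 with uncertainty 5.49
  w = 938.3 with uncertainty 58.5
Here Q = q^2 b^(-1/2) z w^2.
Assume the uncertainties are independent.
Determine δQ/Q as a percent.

Each factor contributes (exponent × relative error)² to (δQ/Q)²:
  (2·δq/q)² = (2×0.0253)² = 0.00256;  (−½·δb/b)² = (-0.5×0.0605)² = 0.000916;  (1·δz/z)² = (1×0.104)² = 0.0108;  (2·δw/w)² = (2×0.0623)² = 0.0155
δQ/Q = √(0.0298) = 0.173

17.3%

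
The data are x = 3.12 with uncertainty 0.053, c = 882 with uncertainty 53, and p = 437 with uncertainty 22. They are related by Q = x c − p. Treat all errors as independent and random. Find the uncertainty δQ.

Let w = x·c = 2750. δw/w = √((1·δx/x)² + (1·δc/c)²) = √(0.000289 + 0.00361) = 0.0624, so δw = 172.
Q = w − p: δQ = √(δw² + δp²) = √(29500 + 484) = 173

173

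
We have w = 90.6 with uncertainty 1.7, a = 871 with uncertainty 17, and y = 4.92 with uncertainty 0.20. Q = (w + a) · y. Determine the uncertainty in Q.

Let u = w + a = 962. δu = √(δw² + δa²) = √(2.89 + 289) = 17.1, so δu/u = 0.0178.
Q is then a monomial in u, y:
δQ/Q = √((δu/u)² + (1·δy/y)²) = √(0.000316 + 0.00165) = 0.0444
Q = 4730, so δQ = 0.0444 × 4730 = 210.

210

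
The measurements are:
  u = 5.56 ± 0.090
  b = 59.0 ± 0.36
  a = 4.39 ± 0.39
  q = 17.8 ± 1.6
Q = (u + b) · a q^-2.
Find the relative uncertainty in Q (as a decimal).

Let w = u + b = 64.6. δw = √(δu² + δb²) = √(0.00810 + 0.130) = 0.371, so δw/w = 0.00575.
Q is then a monomial in w, a, q:
δQ/Q = √((δw/w)² + (1·δa/a)² + (-2·δq/q)²) = √(3.3e-05 + 0.00789 + 0.0323) = 0.201

0.201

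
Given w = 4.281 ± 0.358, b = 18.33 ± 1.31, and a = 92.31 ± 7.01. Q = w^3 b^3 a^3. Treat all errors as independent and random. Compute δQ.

Since Q is a product/quotient, work with relative uncertainties:
  (3·δw/w)² = (3×0.0836)² = 0.0629;  (3·δb/b)² = (3×0.0715)² = 0.0460;  (3·δa/a)² = (3×0.0759)² = 0.0519
δQ/Q = √(0.161) = 0.401
Q = 3.801e+11, so δQ = 0.401 × 3.801e+11 = 1.52e+11.

1.52e+11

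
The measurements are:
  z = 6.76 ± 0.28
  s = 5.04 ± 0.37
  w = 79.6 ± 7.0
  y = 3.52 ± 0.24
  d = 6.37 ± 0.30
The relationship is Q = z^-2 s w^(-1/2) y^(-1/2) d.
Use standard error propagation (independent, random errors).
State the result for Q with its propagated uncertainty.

Since Q is a product/quotient, work with relative uncertainties:
  (-2·δz/z)² = (-2×0.0414)² = 0.00686;  (1·δs/s)² = (1×0.0734)² = 0.00539;  (−½·δw/w)² = (-0.5×0.0879)² = 0.00193;  (−½·δy/y)² = (-0.5×0.0682)² = 0.00116;  (1·δd/d)² = (1×0.0471)² = 0.00222
δQ/Q = √(0.0176) = 0.133
Q = 0.0420, so δQ = 0.133 × 0.0420 = 0.00556.

0.0420 ± 0.00556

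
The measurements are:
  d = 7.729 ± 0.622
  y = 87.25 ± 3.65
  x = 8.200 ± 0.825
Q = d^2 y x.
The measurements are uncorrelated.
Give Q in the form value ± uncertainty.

Relative error in a monomial: (δQ/Q)² = Σ (nᵢ · δxᵢ/xᵢ)².
  (2·δd/d)² = (2×0.0805)² = 0.0259;  (1·δy/y)² = (1×0.0418)² = 0.00175;  (1·δx/x)² = (1×0.101)² = 0.0101
δQ/Q = √(0.0378) = 0.194
Q = 42740, so δQ = 0.194 × 42740 = 8310.

42740 ± 8310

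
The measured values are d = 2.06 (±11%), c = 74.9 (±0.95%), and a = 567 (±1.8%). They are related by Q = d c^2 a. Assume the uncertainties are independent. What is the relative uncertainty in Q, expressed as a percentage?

11.3%

Relative error in a monomial: (δQ/Q)² = Σ (nᵢ · δxᵢ/xᵢ)².
  (1·δd/d)² = (1×0.110)² = 0.0121;  (2·δc/c)² = (2×0.00950)² = 0.000361;  (1·δa/a)² = (1×0.0180)² = 0.000324
δQ/Q = √(0.0128) = 0.113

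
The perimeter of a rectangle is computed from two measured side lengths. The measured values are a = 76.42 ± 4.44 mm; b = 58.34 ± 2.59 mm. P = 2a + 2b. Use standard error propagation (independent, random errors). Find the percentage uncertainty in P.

3.81%

Absolute uncertainties add in quadrature for a linear combination:
  (2·δa)² = 78.9;  (2·δb)² = 26.8
δP = √(106) = 10.3 mm
P = 269.5 mm, so δP/P = 10.3/269.5 = 0.0381.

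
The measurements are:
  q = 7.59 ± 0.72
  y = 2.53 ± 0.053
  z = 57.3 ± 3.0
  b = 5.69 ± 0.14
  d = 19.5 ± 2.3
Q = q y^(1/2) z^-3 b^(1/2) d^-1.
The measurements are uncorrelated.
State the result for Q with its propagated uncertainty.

Each factor contributes (exponent × relative error)² to (δQ/Q)²:
  (1·δq/q)² = (1×0.0949)² = 0.00900;  (½·δy/y)² = (0.5×0.0209)² = 0.000110;  (-3·δz/z)² = (-3×0.0524)² = 0.0247;  (½·δb/b)² = (0.5×0.0246)² = 0.000151;  (-1·δd/d)² = (-1×0.118)² = 0.0139
δQ/Q = √(0.0478) = 0.219
Q = 7.85e-06, so δQ = 0.219 × 7.85e-06 = 1.72e-06.

(7.85 ± 1.72) × 10^-6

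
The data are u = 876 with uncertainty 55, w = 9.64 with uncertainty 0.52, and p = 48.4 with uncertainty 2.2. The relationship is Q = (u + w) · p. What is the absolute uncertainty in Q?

3300

Let h = u + w = 886. δh = √(δu² + δw²) = √(3020 + 0.270) = 55.0, so δh/h = 0.0621.
Q is then a monomial in h, p:
δQ/Q = √((δh/h)² + (1·δp/p)²) = √(0.00386 + 0.00207) = 0.0770
Q = 42900, so δQ = 0.0770 × 42900 = 3300.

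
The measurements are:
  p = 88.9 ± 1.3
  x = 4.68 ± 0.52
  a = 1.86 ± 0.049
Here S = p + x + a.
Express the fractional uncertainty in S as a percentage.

1.47%

Sums and differences: (δS)² = Σ (cᵢ δxᵢ)².
  (δp)² = 1.69;  (δx)² = 0.270;  (δa)² = 0.00240
δS = √(1.96) = 1.40
S = 95.4, so δS/S = 1.40/95.4 = 0.0147.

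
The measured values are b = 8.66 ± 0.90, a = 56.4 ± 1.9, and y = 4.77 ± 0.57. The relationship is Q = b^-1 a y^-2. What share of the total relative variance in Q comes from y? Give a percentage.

(δQ/Q)² = (-1·δb/b)² + (1·δa/a)² + (-2·δy/y)²
  b term: (-1×0.104)² = 0.0108
  a term: (1×0.0337)² = 0.00113
  y term: (-2×0.119)² = 0.0571
Total = 0.0691. Share from y = 0.0571/0.0691 = 0.827.

82.7%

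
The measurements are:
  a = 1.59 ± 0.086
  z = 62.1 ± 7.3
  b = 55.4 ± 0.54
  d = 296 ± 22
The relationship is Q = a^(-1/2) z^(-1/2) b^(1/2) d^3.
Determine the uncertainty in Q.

Products/powers → add relative errors in quadrature, weighted by exponent:
  (−½·δa/a)² = (-0.5×0.0541)² = 0.000731;  (−½·δz/z)² = (-0.5×0.118)² = 0.00345;  (½·δb/b)² = (0.5×0.00975)² = 2.38e-05;  (3·δd/d)² = (3×0.0743)² = 0.0497
δQ/Q = √(0.0539) = 0.232
Q = 1.94e+07, so δQ = 0.232 × 1.94e+07 = 4.51e+06.

4.51e+06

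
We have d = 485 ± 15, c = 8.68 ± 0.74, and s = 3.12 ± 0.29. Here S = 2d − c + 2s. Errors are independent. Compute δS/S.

0.0310

Absolute uncertainties add in quadrature for a linear combination:
  (2·δd)² = 900;  (δc)² = 0.548;  (2·δs)² = 0.336
δS = √(901) = 30.0
S = 968, so δS/S = 30.0/968 = 0.0310.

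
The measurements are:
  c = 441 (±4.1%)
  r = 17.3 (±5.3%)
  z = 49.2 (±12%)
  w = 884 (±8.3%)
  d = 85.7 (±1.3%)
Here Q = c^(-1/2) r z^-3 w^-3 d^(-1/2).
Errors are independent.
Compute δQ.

4.77e-16

Each factor contributes (exponent × relative error)² to (δQ/Q)²:
  (−½·δc/c)² = (-0.5×0.0410)² = 0.000420;  (1·δr/r)² = (1×0.0530)² = 0.00281;  (-3·δz/z)² = (-3×0.120)² = 0.130;  (-3·δw/w)² = (-3×0.0830)² = 0.0620;  (−½·δd/d)² = (-0.5×0.0130)² = 4.23e-05
δQ/Q = √(0.195) = 0.441
Q = 1.08e-15, so δQ = 0.441 × 1.08e-15 = 4.77e-16.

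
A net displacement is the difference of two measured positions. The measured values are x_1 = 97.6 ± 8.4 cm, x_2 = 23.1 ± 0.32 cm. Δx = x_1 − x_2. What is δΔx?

Absolute uncertainties add in quadrature for a linear combination:
  (δx_1)² = 70.6;  (δx_2)² = 0.102
δΔx = √(70.7) = 8.41 cm

8.41 cm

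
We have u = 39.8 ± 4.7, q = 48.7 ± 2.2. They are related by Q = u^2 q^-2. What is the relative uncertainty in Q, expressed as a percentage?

25.3%

Since Q is a product/quotient, work with relative uncertainties:
  (2·δu/u)² = (2×0.118)² = 0.0558;  (-2·δq/q)² = (-2×0.0452)² = 0.00816
δQ/Q = √(0.0639) = 0.253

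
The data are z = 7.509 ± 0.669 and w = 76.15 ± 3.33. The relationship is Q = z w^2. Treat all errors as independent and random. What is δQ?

Q is a product of powers, so relative uncertainties combine in quadrature:
  (1·δz/z)² = (1×0.0891)² = 0.00794;  (2·δw/w)² = (2×0.0437)² = 0.00765
δQ/Q = √(0.0156) = 0.125
Q = 43540, so δQ = 0.125 × 43540 = 5440.

5440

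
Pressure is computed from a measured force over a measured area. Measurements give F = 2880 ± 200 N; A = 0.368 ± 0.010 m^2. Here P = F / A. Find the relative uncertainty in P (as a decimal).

For a monomial P ∝ F, A^-1, fractional errors add in quadrature:
  (1·δF/F)² = (1×0.0694)² = 0.00482;  (-1·δA/A)² = (-1×0.0272)² = 0.000738
δP/P = √(0.00556) = 0.0746

0.0746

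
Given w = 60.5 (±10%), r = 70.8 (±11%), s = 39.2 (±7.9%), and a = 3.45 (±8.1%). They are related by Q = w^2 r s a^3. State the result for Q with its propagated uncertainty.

(4.17 ± 1.43) × 10^8

Since Q is a product/quotient, work with relative uncertainties:
  (2·δw/w)² = (2×0.100)² = 0.0400;  (1·δr/r)² = (1×0.110)² = 0.0121;  (1·δs/s)² = (1×0.0790)² = 0.00624;  (3·δa/a)² = (3×0.0810)² = 0.0590
δQ/Q = √(0.117) = 0.343
Q = 4.17e+08, so δQ = 0.343 × 4.17e+08 = 1.43e+08.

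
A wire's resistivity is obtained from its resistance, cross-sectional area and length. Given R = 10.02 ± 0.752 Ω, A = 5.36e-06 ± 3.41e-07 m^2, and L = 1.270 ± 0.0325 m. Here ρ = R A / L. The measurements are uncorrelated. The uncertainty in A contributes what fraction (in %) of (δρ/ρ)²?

(δρ/ρ)² = (1·δR/R)² + (1·δA/A)² + (-1·δL/L)²
  R term: (1×0.0750)² = 0.00563
  A term: (1×0.0636)² = 0.00405
  L term: (-1×0.0256)² = 0.000655
Total = 0.0103. Share from A = 0.00405/0.0103 = 0.392.

39.2%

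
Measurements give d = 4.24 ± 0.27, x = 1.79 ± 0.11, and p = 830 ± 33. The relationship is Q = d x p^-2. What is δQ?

1.31e-06

Products/powers → add relative errors in quadrature, weighted by exponent:
  (1·δd/d)² = (1×0.0637)² = 0.00406;  (1·δx/x)² = (1×0.0615)² = 0.00378;  (-2·δp/p)² = (-2×0.0398)² = 0.00632
δQ/Q = √(0.0142) = 0.119
Q = 1.1e-05, so δQ = 0.119 × 1.1e-05 = 1.31e-06.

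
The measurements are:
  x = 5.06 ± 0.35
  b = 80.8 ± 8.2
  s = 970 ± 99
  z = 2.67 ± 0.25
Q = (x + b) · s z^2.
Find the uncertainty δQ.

Let u = x + b = 85.9. δu = √(δx² + δb²) = √(0.122 + 67.2) = 8.21, so δu/u = 0.0956.
Q is then a monomial in u, s, z:
δQ/Q = √((δu/u)² + (1·δs/s)² + (2·δz/z)²) = √(0.00914 + 0.0104 + 0.0351) = 0.234
Q = 5.94e+05, so δQ = 0.234 × 5.94e+05 = 1.39e+05.

1.39e+05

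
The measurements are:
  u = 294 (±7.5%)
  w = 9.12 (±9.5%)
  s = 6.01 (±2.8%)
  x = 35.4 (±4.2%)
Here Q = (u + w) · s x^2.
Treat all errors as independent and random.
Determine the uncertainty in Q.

Let h = u + w = 303. δh = √(δu² + δw²) = √(486 + 0.751) = 22.1, so δh/h = 0.0728.
Q is then a monomial in h, s, x:
δQ/Q = √((δh/h)² + (1·δs/s)² + (2·δx/x)²) = √(0.00530 + 0.000784 + 0.00706) = 0.115
Q = 2.28e+06, so δQ = 0.115 × 2.28e+06 = 2.62e+05.

2.62e+05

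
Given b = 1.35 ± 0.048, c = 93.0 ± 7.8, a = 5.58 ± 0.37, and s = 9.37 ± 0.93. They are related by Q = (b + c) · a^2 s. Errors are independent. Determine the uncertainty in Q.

Let u = b + c = 94.3. δu = √(δb² + δc²) = √(0.00230 + 60.8) = 7.80, so δu/u = 0.0827.
Q is then a monomial in u, a, s:
δQ/Q = √((δu/u)² + (2·δa/a)² + (1·δs/s)²) = √(0.00683 + 0.0176 + 0.00985) = 0.185
Q = 27500, so δQ = 0.185 × 27500 = 5100.

5100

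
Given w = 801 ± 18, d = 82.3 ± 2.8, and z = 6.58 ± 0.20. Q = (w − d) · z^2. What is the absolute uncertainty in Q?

2050

Let u = w − d = 719. δu = √(δw² + δd²) = √(324 + 7.84) = 18.2, so δu/u = 0.0253.
Q is then a monomial in u, z:
δQ/Q = √((δu/u)² + (2·δz/z)²) = √(0.000642 + 0.00370) = 0.0659
Q = 31100, so δQ = 0.0659 × 31100 = 2050.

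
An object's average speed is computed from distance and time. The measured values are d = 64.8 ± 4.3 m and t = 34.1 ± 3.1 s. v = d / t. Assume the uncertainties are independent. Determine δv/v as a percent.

Since v is a product/quotient, work with relative uncertainties:
  (1·δd/d)² = (1×0.0664)² = 0.00440;  (-1·δt/t)² = (-1×0.0909)² = 0.00826
δv/v = √(0.0127) = 0.113

11.3%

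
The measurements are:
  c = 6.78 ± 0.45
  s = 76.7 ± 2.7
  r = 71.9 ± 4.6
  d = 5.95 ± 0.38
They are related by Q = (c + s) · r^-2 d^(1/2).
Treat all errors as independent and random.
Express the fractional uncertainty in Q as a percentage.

13.6%

Let u = c + s = 83.5. δu = √(δc² + δs²) = √(0.203 + 7.29) = 2.74, so δu/u = 0.0328.
Q is then a monomial in u, r, d:
δQ/Q = √((δu/u)² + (-2·δr/r)² + (½·δd/d)²) = √(0.00108 + 0.0164 + 0.00102) = 0.136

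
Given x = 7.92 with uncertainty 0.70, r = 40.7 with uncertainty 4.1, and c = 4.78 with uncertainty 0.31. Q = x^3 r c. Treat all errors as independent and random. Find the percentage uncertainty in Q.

For a monomial Q ∝ x^3, r, c, fractional errors add in quadrature:
  (3·δx/x)² = (3×0.0884)² = 0.0703;  (1·δr/r)² = (1×0.101)² = 0.0101;  (1·δc/c)² = (1×0.0649)² = 0.00421
δQ/Q = √(0.0847) = 0.291

29.1%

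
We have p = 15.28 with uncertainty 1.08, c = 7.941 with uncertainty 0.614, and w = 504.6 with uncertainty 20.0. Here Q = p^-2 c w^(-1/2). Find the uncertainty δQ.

0.000246

Relative error in a monomial: (δQ/Q)² = Σ (nᵢ · δxᵢ/xᵢ)².
  (-2·δp/p)² = (-2×0.0707)² = 0.0200;  (1·δc/c)² = (1×0.0773)² = 0.00598;  (−½·δw/w)² = (-0.5×0.0396)² = 0.000393
δQ/Q = √(0.0264) = 0.162
Q = 0.001514, so δQ = 0.162 × 0.001514 = 0.000246.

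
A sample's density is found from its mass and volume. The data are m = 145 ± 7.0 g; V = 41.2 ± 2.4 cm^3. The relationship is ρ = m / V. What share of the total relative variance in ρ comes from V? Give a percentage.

59.3%

(δρ/ρ)² = (1·δm/m)² + (-1·δV/V)²
  m term: (1×0.0483)² = 0.00233
  V term: (-1×0.0583)² = 0.00339
Total = 0.00572. Share from V = 0.00339/0.00572 = 0.593.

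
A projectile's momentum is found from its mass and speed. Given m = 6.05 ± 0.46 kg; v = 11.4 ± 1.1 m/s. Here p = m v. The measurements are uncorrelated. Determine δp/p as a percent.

12.3%

Since p is a product/quotient, work with relative uncertainties:
  (1·δm/m)² = (1×0.0760)² = 0.00578;  (1·δv/v)² = (1×0.0965)² = 0.00931
δp/p = √(0.0151) = 0.123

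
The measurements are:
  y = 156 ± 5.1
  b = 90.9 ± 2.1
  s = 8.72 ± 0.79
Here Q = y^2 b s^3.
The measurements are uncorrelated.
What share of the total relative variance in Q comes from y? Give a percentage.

5.43%

(δQ/Q)² = (2·δy/y)² + (1·δb/b)² + (3·δs/s)²
  y term: (2×0.0327)² = 0.00428
  b term: (1×0.0231)² = 0.000534
  s term: (3×0.0906)² = 0.0739
Total = 0.0787. Share from y = 0.00428/0.0787 = 0.0543.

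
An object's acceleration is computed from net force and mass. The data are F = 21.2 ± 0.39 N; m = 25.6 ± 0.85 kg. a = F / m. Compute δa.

For a monomial a ∝ F, m^-1, fractional errors add in quadrature:
  (1·δF/F)² = (1×0.0184)² = 0.000338;  (-1·δm/m)² = (-1×0.0332)² = 0.00110
δa/a = √(0.00144) = 0.0380
a = 0.828 m/s^2, so δa = 0.0380 × 0.828 = 0.0314 m/s^2.

0.0314 m/s^2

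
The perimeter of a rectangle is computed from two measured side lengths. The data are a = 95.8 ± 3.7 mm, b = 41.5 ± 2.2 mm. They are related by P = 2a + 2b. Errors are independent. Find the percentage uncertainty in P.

3.14%

P is a linear combination, so absolute uncertainties add in quadrature:
  (2·δa)² = 54.8;  (2·δb)² = 19.4
δP = √(74.1) = 8.61 mm
P = 275 mm, so δP/P = 8.61/275 = 0.0314.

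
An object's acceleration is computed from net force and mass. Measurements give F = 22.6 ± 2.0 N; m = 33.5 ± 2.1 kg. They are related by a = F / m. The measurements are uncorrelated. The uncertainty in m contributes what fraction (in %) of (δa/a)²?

(δa/a)² = (1·δF/F)² + (-1·δm/m)²
  F term: (1×0.0885)² = 0.00783
  m term: (-1×0.0627)² = 0.00393
Total = 0.0118. Share from m = 0.00393/0.0118 = 0.334.

33.4%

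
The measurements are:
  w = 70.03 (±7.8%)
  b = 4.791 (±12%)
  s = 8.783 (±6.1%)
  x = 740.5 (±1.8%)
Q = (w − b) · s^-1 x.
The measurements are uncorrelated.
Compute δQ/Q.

0.106

Let u = w − b = 65.24. δu = √(δw² + δb²) = √(29.8 + 0.331) = 5.49, so δu/u = 0.0842.
Q is then a monomial in u, s, x:
δQ/Q = √((δu/u)² + (-1·δs/s)² + (1·δx/x)²) = √(0.00709 + 0.00372 + 0.000324) = 0.106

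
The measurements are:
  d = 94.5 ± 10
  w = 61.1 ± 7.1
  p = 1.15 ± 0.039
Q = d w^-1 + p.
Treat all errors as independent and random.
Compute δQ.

0.246

Let h = d·w^-1 = 1.55. δh/h = √((1·δd/d)² + (-1·δw/w)²) = √(0.0112 + 0.0135) = 0.157, so δh = 0.243.
Q = h + p: δQ = √(δh² + δp²) = √(0.0591 + 0.00152) = 0.246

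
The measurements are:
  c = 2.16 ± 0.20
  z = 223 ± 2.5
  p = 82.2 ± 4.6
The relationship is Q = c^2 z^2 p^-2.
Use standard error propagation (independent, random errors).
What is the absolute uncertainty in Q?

Relative error in a monomial: (δQ/Q)² = Σ (nᵢ · δxᵢ/xᵢ)².
  (2·δc/c)² = (2×0.0926)² = 0.0343;  (2·δz/z)² = (2×0.0112)² = 0.000503;  (-2·δp/p)² = (-2×0.0560)² = 0.0125
δQ/Q = √(0.0473) = 0.218
Q = 34.3, so δQ = 0.218 × 34.3 = 7.47.

7.47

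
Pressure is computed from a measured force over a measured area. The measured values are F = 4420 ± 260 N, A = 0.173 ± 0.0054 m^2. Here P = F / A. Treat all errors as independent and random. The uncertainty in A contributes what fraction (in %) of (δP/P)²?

22.0%

(δP/P)² = (1·δF/F)² + (-1·δA/A)²
  F term: (1×0.0588)² = 0.00346
  A term: (-1×0.0312)² = 0.000974
Total = 0.00443. Share from A = 0.000974/0.00443 = 0.220.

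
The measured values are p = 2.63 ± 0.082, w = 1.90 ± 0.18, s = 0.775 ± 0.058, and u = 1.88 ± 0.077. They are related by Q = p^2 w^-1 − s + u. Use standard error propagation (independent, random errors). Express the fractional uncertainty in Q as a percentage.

8.93%

Let h = p^2·w^-1 = 3.64. δh/h = √((2·δp/p)² + (-1·δw/w)²) = √(0.00389 + 0.00898) = 0.113, so δh = 0.413.
Q = h − s + u: δQ = √(δh² + δs² + δu²) = √(0.170 + 0.00336 + 0.00593) = 0.424
Q = 4.75, so δQ/Q = 0.424/4.75 = 0.0893.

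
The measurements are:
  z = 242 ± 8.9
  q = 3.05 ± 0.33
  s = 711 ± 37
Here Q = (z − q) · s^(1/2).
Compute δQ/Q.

0.0455

Let u = z − q = 239. δu = √(δz² + δq²) = √(79.2 + 0.109) = 8.91, so δu/u = 0.0373.
Q is then a monomial in u, s:
δQ/Q = √((δu/u)² + (½·δs/s)²) = √(0.00139 + 0.000677) = 0.0455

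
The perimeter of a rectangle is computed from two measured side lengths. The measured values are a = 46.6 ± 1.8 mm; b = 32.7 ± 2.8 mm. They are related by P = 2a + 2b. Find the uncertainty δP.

6.66 mm

Sums and differences: (δP)² = Σ (cᵢ δxᵢ)².
  (2·δa)² = 13.0;  (2·δb)² = 31.4
δP = √(44.3) = 6.66 mm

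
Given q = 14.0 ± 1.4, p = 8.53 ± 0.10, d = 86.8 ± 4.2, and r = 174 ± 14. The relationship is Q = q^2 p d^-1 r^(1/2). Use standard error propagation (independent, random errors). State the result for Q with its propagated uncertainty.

Since Q is a product/quotient, work with relative uncertainties:
  (2·δq/q)² = (2×0.100)² = 0.0400;  (1·δp/p)² = (1×0.0117)² = 0.000137;  (-1·δd/d)² = (-1×0.0484)² = 0.00234;  (½·δr/r)² = (0.5×0.0805)² = 0.00162
δQ/Q = √(0.0441) = 0.210
Q = 254, so δQ = 0.210 × 254 = 53.4.

254 ± 53.4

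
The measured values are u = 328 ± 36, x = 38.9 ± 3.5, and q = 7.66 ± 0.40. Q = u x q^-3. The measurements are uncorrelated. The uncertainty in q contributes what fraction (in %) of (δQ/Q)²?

54.9%

(δQ/Q)² = (1·δu/u)² + (1·δx/x)² + (-3·δq/q)²
  u term: (1×0.110)² = 0.0120
  x term: (1×0.0900)² = 0.00810
  q term: (-3×0.0522)² = 0.0245
Total = 0.0447. Share from q = 0.0245/0.0447 = 0.549.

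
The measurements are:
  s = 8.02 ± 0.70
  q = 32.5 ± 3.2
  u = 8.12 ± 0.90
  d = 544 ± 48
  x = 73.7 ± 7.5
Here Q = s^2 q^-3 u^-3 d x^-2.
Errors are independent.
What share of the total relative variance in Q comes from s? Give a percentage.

(δQ/Q)² = (2·δs/s)² + (-3·δq/q)² + (-3·δu/u)² + (1·δd/d)² + (-2·δx/x)²
  s term: (2×0.0873)² = 0.0305
  q term: (-3×0.0985)² = 0.0873
  u term: (-3×0.111)² = 0.111
  d term: (1×0.0882)² = 0.00779
  x term: (-2×0.102)² = 0.0414
Total = 0.277. Share from s = 0.0305/0.277 = 0.110.

11.0%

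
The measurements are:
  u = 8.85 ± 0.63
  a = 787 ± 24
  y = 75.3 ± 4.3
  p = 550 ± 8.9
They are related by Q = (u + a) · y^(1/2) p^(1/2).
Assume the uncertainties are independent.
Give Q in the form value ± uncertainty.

(1.62 ± 0.0685) × 10^5

Let w = u + a = 796. δw = √(δu² + δa²) = √(0.397 + 576) = 24.0, so δw/w = 0.0302.
Q is then a monomial in w, y, p:
δQ/Q = √((δw/w)² + (½·δy/y)² + (½·δp/p)²) = √(0.000910 + 0.000815 + 6.55e-05) = 0.0423
Q = 1.62e+05, so δQ = 0.0423 × 1.62e+05 = 6850.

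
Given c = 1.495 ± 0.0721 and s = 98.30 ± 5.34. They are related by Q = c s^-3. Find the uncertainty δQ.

For a monomial Q ∝ c, s^-3, fractional errors add in quadrature:
  (1·δc/c)² = (1×0.0482)² = 0.00233;  (-3·δs/s)² = (-3×0.0543)² = 0.0266
δQ/Q = √(0.0289) = 0.170
Q = 1.574e-06, so δQ = 0.170 × 1.574e-06 = 2.67e-07.

2.67e-07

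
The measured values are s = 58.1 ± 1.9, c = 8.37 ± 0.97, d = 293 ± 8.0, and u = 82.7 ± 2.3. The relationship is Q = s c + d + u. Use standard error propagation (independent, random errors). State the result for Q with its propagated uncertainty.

862 ± 59.1

Let p = s·c = 486. δp/p = √((1·δs/s)² + (1·δc/c)²) = √(0.00107 + 0.0134) = 0.120, so δp = 58.6.
Q = p + d + u: δQ = √(δp² + δd² + δu²) = √(3430 + 64.0 + 5.29) = 59.1
Q = 862.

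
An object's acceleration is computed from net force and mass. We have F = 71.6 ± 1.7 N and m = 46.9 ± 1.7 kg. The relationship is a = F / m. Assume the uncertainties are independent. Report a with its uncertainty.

1.53 ± 0.0662 m/s^2

For a monomial a ∝ F, m^-1, fractional errors add in quadrature:
  (1·δF/F)² = (1×0.0237)² = 0.000564;  (-1·δm/m)² = (-1×0.0362)² = 0.00131
δa/a = √(0.00188) = 0.0433
a = 1.53 m/s^2, so δa = 0.0433 × 1.53 = 0.0662 m/s^2.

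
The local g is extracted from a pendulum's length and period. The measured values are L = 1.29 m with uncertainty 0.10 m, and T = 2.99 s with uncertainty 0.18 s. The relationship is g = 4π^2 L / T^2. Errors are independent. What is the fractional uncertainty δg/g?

Since g is a product/quotient, work with relative uncertainties:
  (1·δL/L)² = (1×0.0775)² = 0.00601;  (-2·δT/T)² = (-2×0.0602)² = 0.0145
δg/g = √(0.0205) = 0.143

0.143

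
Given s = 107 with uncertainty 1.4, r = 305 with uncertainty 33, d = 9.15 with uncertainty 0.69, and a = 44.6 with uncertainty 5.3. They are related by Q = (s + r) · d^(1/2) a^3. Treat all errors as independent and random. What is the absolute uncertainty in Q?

Let u = s + r = 412. δu = √(δs² + δr²) = √(1.96 + 1090) = 33.0, so δu/u = 0.0802.
Q is then a monomial in u, d, a:
δQ/Q = √((δu/u)² + (½·δd/d)² + (3·δa/a)²) = √(0.00643 + 0.00142 + 0.127) = 0.367
Q = 1.11e+08, so δQ = 0.367 × 1.11e+08 = 4.06e+07.

4.06e+07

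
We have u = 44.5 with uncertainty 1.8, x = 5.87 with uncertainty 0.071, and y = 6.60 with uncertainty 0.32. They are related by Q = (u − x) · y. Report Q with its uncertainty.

Let w = u − x = 38.6. δw = √(δu² + δx²) = √(3.24 + 0.00504) = 1.80, so δw/w = 0.0466.
Q is then a monomial in w, y:
δQ/Q = √((δw/w)² + (1·δy/y)²) = √(0.00217 + 0.00235) = 0.0673
Q = 255, so δQ = 0.0673 × 255 = 17.2.

255 ± 17.2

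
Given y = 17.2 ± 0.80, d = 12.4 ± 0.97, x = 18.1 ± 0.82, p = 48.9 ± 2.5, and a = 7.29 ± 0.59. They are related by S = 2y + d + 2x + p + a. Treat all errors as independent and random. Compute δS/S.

For a sum/difference, combine absolute errors in quadrature:
  (2·δy)² = 2.56;  (δd)² = 0.941;  (2·δx)² = 2.69;  (δp)² = 6.25;  (δa)² = 0.348
δS = √(12.8) = 3.58
S = 139, so δS/S = 3.58/139 = 0.0257.

0.0257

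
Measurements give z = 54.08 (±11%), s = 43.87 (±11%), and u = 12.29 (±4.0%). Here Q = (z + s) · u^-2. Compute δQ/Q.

0.112

Let w = z + s = 97.95. δw = √(δz² + δs²) = √(35.4 + 23.3) = 7.66, so δw/w = 0.0782.
Q is then a monomial in w, u:
δQ/Q = √((δw/w)² + (-2·δu/u)²) = √(0.00612 + 0.00640) = 0.112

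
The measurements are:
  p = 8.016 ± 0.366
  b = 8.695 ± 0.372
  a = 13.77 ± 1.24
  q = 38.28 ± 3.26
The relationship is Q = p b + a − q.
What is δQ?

5.58

Let w = p·b = 69.70. δw/w = √((1·δp/p)² + (1·δb/b)²) = √(0.00208 + 0.00183) = 0.0626, so δw = 4.36.
Q = w + a − q: δQ = √(δw² + δa² + δq²) = √(19.0 + 1.54 + 10.6) = 5.58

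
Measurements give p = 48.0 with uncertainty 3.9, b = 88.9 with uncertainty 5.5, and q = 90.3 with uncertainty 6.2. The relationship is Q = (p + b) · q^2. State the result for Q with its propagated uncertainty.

(1.12 ± 0.163) × 10^6

Let u = p + b = 137. δu = √(δp² + δb²) = √(15.2 + 30.2) = 6.74, so δu/u = 0.0493.
Q is then a monomial in u, q:
δQ/Q = √((δu/u)² + (2·δq/q)²) = √(0.00243 + 0.0189) = 0.146
Q = 1.12e+06, so δQ = 0.146 × 1.12e+06 = 1.63e+05.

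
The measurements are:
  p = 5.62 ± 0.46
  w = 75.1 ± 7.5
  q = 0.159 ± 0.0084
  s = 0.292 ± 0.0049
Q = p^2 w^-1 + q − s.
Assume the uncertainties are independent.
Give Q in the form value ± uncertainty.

Let h = p^2·w^-1 = 0.421. δh/h = √((2·δp/p)² + (-1·δw/w)²) = √(0.0268 + 0.00997) = 0.192, so δh = 0.0806.
Q = h + q − s: δQ = √(δh² + δq² + δs²) = √(0.00650 + 7.06e-05 + 2.4e-05) = 0.0812
Q = 0.288.

0.288 ± 0.0812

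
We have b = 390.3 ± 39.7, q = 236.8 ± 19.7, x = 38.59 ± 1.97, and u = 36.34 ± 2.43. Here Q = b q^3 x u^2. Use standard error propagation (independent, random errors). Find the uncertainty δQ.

8.06e+13

For a monomial Q ∝ b, q^3, x, u^2, fractional errors add in quadrature:
  (1·δb/b)² = (1×0.102)² = 0.0103;  (3·δq/q)² = (3×0.0832)² = 0.0623;  (1·δx/x)² = (1×0.0510)² = 0.00261;  (2·δu/u)² = (2×0.0669)² = 0.0179
δQ/Q = √(0.0931) = 0.305
Q = 2.641e+14, so δQ = 0.305 × 2.641e+14 = 8.06e+13.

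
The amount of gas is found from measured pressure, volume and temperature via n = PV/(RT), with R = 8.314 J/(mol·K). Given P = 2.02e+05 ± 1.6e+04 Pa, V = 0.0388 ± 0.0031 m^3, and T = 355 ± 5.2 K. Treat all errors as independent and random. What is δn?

Each factor contributes (exponent × relative error)² to (δn/n)²:
  (1·δP/P)² = (1×0.0792)² = 0.00627;  (1·δV/V)² = (1×0.0799)² = 0.00638;  (-1·δT/T)² = (-1×0.0146)² = 0.000215
δn/n = √(0.0129) = 0.113
n = 2.66 mol, so δn = 0.113 × 2.66 = 0.301 mol.

0.301 mol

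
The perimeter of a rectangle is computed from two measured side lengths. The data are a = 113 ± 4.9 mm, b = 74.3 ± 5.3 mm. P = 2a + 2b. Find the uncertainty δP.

14.4 mm

For a sum/difference, combine absolute errors in quadrature:
  (2·δa)² = 96.0;  (2·δb)² = 112
δP = √(208) = 14.4 mm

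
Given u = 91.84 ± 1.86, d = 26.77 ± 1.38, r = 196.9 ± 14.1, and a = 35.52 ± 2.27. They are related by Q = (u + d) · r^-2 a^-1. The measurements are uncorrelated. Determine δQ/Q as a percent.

15.8%

Let w = u + d = 118.6. δw = √(δu² + δd²) = √(3.46 + 1.90) = 2.32, so δw/w = 0.0195.
Q is then a monomial in w, r, a:
δQ/Q = √((δw/w)² + (-2·δr/r)² + (-1·δa/a)²) = √(0.000381 + 0.0205 + 0.00408) = 0.158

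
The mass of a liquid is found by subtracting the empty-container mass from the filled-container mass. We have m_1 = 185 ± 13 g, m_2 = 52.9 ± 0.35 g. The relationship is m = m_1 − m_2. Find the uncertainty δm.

13.0 g

Each term contributes (cᵢ δxᵢ)² to (δm)²:
  (δm_1)² = 169;  (δm_2)² = 0.122
δm = √(169) = 13.0 g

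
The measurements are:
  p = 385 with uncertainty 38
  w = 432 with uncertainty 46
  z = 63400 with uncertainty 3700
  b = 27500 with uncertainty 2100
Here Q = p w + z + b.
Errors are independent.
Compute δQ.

24500

Let h = p·w = 1.66e+05. δh/h = √((1·δp/p)² + (1·δw/w)²) = √(0.00974 + 0.0113) = 0.145, so δh = 24100.
Q = h + z + b: δQ = √(δh² + δz² + δb²) = √(5.83e+08 + 1.37e+07 + 4.41e+06) = 24500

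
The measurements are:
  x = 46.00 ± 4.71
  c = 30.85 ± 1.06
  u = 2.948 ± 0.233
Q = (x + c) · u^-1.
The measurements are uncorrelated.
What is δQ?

2.63

Let w = x + c = 76.85. δw = √(δx² + δc²) = √(22.2 + 1.12) = 4.83, so δw/w = 0.0628.
Q is then a monomial in w, u:
δQ/Q = √((δw/w)² + (-1·δu/u)²) = √(0.00395 + 0.00625) = 0.101
Q = 26.07, so δQ = 0.101 × 26.07 = 2.63.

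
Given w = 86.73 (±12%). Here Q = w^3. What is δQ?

Q ∝ w^3, so δQ/Q = |3| · δw/w = 3 × 0.120 = 0.360.
Q = 652400, so δQ = 0.360 × 652400 = 2.35e+05.

2.35e+05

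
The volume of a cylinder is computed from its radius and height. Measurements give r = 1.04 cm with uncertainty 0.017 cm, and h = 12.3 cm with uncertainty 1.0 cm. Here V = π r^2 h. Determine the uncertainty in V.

3.66 cm^3

Products/powers → add relative errors in quadrature, weighted by exponent:
  (2·δr/r)² = (2×0.0163)² = 0.00107;  (1·δh/h)² = (1×0.0813)² = 0.00661
δV/V = √(0.00768) = 0.0876
V = 41.8 cm^3, so δV = 0.0876 × 41.8 = 3.66 cm^3.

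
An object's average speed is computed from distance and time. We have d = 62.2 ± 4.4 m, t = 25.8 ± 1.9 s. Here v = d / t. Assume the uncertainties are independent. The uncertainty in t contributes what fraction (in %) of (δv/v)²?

52.0%

(δv/v)² = (1·δd/d)² + (-1·δt/t)²
  d term: (1×0.0707)² = 0.00500
  t term: (-1×0.0736)² = 0.00542
Total = 0.0104. Share from t = 0.00542/0.0104 = 0.520.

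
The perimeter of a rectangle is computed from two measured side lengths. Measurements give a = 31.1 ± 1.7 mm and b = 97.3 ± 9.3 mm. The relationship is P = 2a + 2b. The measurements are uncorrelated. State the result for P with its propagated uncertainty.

Absolute uncertainties add in quadrature for a linear combination:
  (2·δa)² = 11.6;  (2·δb)² = 346
δP = √(358) = 18.9 mm
P = 257 mm.

257 ± 18.9 mm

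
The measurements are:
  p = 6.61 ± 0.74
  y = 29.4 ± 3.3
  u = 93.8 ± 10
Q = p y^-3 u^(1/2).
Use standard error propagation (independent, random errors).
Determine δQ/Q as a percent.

35.9%

Relative error in a monomial: (δQ/Q)² = Σ (nᵢ · δxᵢ/xᵢ)².
  (1·δp/p)² = (1×0.112)² = 0.0125;  (-3·δy/y)² = (-3×0.112)² = 0.113;  (½·δu/u)² = (0.5×0.107)² = 0.00284
δQ/Q = √(0.129) = 0.359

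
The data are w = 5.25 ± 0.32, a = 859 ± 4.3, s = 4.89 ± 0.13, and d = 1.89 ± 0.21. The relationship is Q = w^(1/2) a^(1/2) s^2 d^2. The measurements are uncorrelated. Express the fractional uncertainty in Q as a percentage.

23.1%

Each factor contributes (exponent × relative error)² to (δQ/Q)²:
  (½·δw/w)² = (0.5×0.0610)² = 0.000929;  (½·δa/a)² = (0.5×0.00501)² = 6.26e-06;  (2·δs/s)² = (2×0.0266)² = 0.00283;  (2·δd/d)² = (2×0.111)² = 0.0494
δQ/Q = √(0.0531) = 0.231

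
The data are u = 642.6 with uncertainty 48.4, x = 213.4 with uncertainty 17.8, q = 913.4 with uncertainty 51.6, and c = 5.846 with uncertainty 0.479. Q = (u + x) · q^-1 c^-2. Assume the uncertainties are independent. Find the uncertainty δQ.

Let w = u + x = 856.0. δw = √(δu² + δx²) = √(2340 + 317) = 51.6, so δw/w = 0.0602.
Q is then a monomial in w, q, c:
δQ/Q = √((δw/w)² + (-1·δq/q)² + (-2·δc/c)²) = √(0.00363 + 0.00319 + 0.0269) = 0.184
Q = 0.02742, so δQ = 0.184 × 0.02742 = 0.00503.

0.00503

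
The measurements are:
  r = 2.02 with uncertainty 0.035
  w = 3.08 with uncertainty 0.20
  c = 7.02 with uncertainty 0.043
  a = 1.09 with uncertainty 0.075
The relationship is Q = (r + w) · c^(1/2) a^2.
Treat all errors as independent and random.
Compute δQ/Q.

0.143

Let u = r + w = 5.10. δu = √(δr² + δw²) = √(0.00123 + 0.0400) = 0.203, so δu/u = 0.0398.
Q is then a monomial in u, c, a:
δQ/Q = √((δu/u)² + (½·δc/c)² + (2·δa/a)²) = √(0.00158 + 9.38e-06 + 0.0189) = 0.143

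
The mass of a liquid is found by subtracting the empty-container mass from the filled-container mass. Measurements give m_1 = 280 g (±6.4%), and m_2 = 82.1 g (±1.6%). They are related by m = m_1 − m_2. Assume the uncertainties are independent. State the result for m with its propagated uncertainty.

198 ± 18.0 g

m is a linear combination, so absolute uncertainties add in quadrature:
  (δm_1)² = 321;  (δm_2)² = 1.73
δm = √(323) = 18.0 g
m = 198 g.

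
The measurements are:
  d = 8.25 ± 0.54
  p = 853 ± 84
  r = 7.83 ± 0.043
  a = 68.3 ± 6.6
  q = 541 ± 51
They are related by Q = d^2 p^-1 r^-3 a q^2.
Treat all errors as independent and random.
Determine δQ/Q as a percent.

Q is a product of powers, so relative uncertainties combine in quadrature:
  (2·δd/d)² = (2×0.0655)² = 0.0171;  (-1·δp/p)² = (-1×0.0985)² = 0.00970;  (-3·δr/r)² = (-3×0.00549)² = 0.000271;  (1·δa/a)² = (1×0.0966)² = 0.00934;  (2·δq/q)² = (2×0.0943)² = 0.0355
δQ/Q = √(0.0720) = 0.268

26.8%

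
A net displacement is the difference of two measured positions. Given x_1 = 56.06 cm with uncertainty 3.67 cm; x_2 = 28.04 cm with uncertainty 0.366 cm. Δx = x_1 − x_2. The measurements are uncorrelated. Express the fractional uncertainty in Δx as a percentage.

For a sum/difference, combine absolute errors in quadrature:
  (δx_1)² = 13.5;  (δx_2)² = 0.134
δΔx = √(13.6) = 3.69 cm
Δx = 28.02 cm, so δΔx/Δx = 3.69/28.02 = 0.132.

13.2%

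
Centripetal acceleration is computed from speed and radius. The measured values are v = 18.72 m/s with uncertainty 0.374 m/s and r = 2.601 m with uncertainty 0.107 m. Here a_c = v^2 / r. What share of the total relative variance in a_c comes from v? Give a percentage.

(δa_c/a_c)² = (2·δv/v)² + (-1·δr/r)²
  v term: (2×0.0200)² = 0.00160
  r term: (-1×0.0411)² = 0.00169
Total = 0.00329. Share from v = 0.00160/0.00329 = 0.485.

48.5%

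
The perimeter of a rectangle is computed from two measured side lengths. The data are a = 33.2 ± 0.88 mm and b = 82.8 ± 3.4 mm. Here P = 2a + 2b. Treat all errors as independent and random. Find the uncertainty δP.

7.02 mm

Absolute uncertainties add in quadrature for a linear combination:
  (2·δa)² = 3.10;  (2·δb)² = 46.2
δP = √(49.3) = 7.02 mm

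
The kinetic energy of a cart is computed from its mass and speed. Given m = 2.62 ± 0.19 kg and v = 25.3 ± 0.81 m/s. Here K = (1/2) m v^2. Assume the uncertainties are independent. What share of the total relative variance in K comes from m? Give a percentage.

(δK/K)² = (1·δm/m)² + (2·δv/v)²
  m term: (1×0.0725)² = 0.00526
  v term: (2×0.0320)² = 0.00410
Total = 0.00936. Share from m = 0.00526/0.00936 = 0.562.

56.2%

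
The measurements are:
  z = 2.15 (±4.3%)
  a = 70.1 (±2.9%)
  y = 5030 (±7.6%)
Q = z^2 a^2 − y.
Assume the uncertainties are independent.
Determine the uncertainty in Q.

Let p = z^2·a^2 = 22700. δp/p = √((2·δz/z)² + (2·δa/a)²) = √(0.00740 + 0.00336) = 0.104, so δp = 2360.
Q = p − y: δQ = √(δp² + δy²) = √(5.55e+06 + 1.46e+05) = 2390

2390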